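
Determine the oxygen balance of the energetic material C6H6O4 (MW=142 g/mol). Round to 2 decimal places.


OB = -1600 * (2C + H/2 - O) / MW
Inner = 2*6 + 6/2 - 4 = 11.00
OB = -1600 * 11.00 / 142 = -123.94%


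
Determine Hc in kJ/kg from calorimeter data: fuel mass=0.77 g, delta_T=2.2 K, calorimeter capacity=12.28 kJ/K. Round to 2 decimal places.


Hc = C_cal * delta_T / m_fuel
Q_released = 12.28 * 2.2 = 27.0160 kJ
m_fuel = 0.77 g = 0.77/1000 kg = 0.000770 kg
Hc = 27.0160 / 0.000770 = 35085.71 kJ/kg


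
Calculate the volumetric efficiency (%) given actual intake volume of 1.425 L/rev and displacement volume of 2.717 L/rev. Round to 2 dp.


eta_v = (V_actual / V_disp) * 100
Ratio = 1.425 / 2.717 = 0.5245
eta_v = 0.5245 * 100 = 52.45%


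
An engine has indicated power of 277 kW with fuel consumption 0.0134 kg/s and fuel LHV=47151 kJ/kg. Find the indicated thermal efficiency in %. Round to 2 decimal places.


eta_ith = (IP / (mf * LHV)) * 100
Denominator = 0.0134 * 47151 = 631.8234 kW
eta_ith = (277 / 631.8234) * 100 = 43.84%


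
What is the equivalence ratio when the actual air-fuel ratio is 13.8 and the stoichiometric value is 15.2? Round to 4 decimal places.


phi = AFR_stoich / AFR_actual
phi = 15.2 / 13.8 = 1.1014


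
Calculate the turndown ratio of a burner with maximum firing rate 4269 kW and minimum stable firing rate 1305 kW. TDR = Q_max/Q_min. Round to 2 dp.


TDR = Q_max / Q_min
TDR = 4269 / 1305 = 3.27


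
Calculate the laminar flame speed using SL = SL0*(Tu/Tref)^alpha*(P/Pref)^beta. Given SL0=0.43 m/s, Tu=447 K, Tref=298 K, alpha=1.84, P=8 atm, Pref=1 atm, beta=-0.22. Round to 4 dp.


SL = SL0 * (Tu/Tref)^alpha * (P/Pref)^beta
T ratio = 447/298 = 1.50000000
(T ratio)^alpha = 1.50000000^1.84 = 2.108667
(P/Pref)^beta = 8^(-0.22) = 0.632878
SL = 0.43 * 2.108667 * 0.632878 = 0.5738 m/s


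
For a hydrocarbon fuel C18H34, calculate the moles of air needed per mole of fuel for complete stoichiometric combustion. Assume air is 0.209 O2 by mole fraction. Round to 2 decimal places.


Balanced combustion: C18H34 + 26.5 O2 -> 18 CO2 + 17 H2O
O2 needed = C + H/4 = 18 + 34/4 = 26.50 moles
Air moles = O2 / 0.209 = 26.50 / 0.209 = 126.79 moles air


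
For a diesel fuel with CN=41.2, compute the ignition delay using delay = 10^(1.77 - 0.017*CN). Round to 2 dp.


delay = 10^(1.77 - 0.017*CN)
Exponent = 1.77 - 0.017*41.2 = 1.0696
delay = 10^1.0696 = 11.74 ms


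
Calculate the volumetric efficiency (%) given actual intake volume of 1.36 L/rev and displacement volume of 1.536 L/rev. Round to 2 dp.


eta_v = (V_actual / V_disp) * 100
Ratio = 1.36 / 1.536 = 0.8854
eta_v = 0.8854 * 100 = 88.54%


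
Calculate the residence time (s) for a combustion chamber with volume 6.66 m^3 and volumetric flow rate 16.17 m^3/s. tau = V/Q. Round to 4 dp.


tau = V / Q_flow
tau = 6.66 / 16.17 = 0.4119 s


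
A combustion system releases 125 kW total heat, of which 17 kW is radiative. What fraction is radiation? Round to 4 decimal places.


f_rad = Q_rad / Q_total
f_rad = 17 / 125 = 0.1360


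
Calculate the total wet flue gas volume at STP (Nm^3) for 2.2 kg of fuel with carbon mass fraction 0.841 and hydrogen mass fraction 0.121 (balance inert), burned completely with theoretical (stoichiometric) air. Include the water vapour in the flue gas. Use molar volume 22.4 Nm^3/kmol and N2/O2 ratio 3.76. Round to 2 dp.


Per kg fuel: CO2 = (C/12 kmol)*22.4 = (0.841/12)*22.4 = 1.56987 Nm^3
Per kg fuel: H2O = (H/2 kmol)*22.4 = (0.121/2)*22.4 = 1.35520 Nm^3
O2 needed per kg fuel = C/12 + H/4 = 0.841/12 + 0.121/4 = 0.10033333 kmol
Per kg fuel: N2 = O2*3.76*22.4 = 0.10033333*3.76*22.4 = 8.45047 Nm^3
Total per kg = 1.56987 + 1.35520 + 8.45047 = 11.37554 Nm^3
Total = 11.37554 * 2.2 = 25.03 Nm^3


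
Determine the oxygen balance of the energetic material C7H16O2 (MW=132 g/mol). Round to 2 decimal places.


OB = -1600 * (2C + H/2 - O) / MW
Inner = 2*7 + 16/2 - 2 = 20.00
OB = -1600 * 20.00 / 132 = -242.42%


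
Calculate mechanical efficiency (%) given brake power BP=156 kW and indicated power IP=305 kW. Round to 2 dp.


eta_mech = (BP / IP) * 100
Ratio = 156 / 305 = 0.5115
eta_mech = 0.5115 * 100 = 51.15%


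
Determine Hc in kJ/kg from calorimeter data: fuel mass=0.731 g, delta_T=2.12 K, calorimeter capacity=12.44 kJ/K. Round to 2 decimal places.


Hc = C_cal * delta_T / m_fuel
Q_released = 12.44 * 2.12 = 26.3728 kJ
m_fuel = 0.731 g = 0.731/1000 kg = 0.000731 kg
Hc = 26.3728 / 0.000731 = 36077.70 kJ/kg


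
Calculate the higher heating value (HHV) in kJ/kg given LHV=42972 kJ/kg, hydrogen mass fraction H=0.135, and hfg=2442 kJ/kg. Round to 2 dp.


HHV = LHV + hfg * 9 * H
Water addition = 2442 * 9 * 0.135 = 2967.030 kJ/kg
HHV = 42972 + 2967.030 = 45939.03 kJ/kg


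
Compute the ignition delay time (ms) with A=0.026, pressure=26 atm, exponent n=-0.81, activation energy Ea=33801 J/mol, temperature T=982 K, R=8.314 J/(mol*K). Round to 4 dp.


tau = A * P^n * exp(Ea/(R*T))
P^n = 26^(-0.81) = 0.07142851
Ea/(R*T) = 33801/(8.314*982) = 4.140073
exp(Ea/(R*T)) = 62.807431
tau = 0.026 * 0.07142851 * 62.807431 = 0.1166 ms


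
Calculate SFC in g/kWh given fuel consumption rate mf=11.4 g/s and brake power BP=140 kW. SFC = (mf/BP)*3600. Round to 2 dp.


SFC = (mf / BP) * 3600
Rate = 11.4 / 140 = 0.081429 g/(s*kW)
SFC = 0.081429 * 3600 = 293.14 g/kWh


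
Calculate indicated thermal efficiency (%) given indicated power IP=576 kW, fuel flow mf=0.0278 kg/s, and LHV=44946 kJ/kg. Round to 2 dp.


eta_ith = (IP / (mf * LHV)) * 100
Denominator = 0.0278 * 44946 = 1249.4988 kW
eta_ith = (576 / 1249.4988) * 100 = 46.10%


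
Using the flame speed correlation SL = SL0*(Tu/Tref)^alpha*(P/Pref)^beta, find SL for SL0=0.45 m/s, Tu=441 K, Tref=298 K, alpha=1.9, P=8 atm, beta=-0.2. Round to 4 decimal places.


SL = SL0 * (Tu/Tref)^alpha * (P/Pref)^beta
T ratio = 441/298 = 1.47986577
(T ratio)^alpha = 1.47986577^1.9 = 2.105826
(P/Pref)^beta = 8^(-0.2) = 0.659754
SL = 0.45 * 2.105826 * 0.659754 = 0.6252 m/s


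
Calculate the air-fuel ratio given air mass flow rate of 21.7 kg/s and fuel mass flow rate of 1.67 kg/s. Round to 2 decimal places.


AFR = m_air / m_fuel
AFR = 21.7 / 1.67 = 12.99


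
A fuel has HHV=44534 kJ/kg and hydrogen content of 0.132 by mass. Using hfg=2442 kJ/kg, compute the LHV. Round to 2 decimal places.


LHV = HHV - hfg * 9 * H
Water correction = 2442 * 9 * 0.132 = 2901.096 kJ/kg
LHV = 44534 - 2901.096 = 41632.90 kJ/kg


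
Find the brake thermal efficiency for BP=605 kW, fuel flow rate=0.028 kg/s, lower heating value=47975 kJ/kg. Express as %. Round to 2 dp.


eta_BTE = (BP / (mf * LHV)) * 100
Denominator = 0.028 * 47975 = 1343.3000 kW
eta_BTE = (605 / 1343.3000) * 100 = 45.04%


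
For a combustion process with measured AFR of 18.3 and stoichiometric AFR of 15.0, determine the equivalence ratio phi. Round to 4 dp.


phi = AFR_stoich / AFR_actual
phi = 15.0 / 18.3 = 0.8197


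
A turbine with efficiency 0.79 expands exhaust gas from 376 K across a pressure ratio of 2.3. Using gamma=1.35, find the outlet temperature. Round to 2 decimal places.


T_out = T_in * (1 - eta * (1 - PR^(-(gamma-1)/gamma)))
Exponent = -(1.35-1)/1.35 = -0.25925926
PR^exp = 2.3^(-0.25925926) = 0.80578413
Factor = 1 - 0.79*(1 - 0.80578413) = 0.84656946
T_out = 376 * 0.84656946 = 318.31 K


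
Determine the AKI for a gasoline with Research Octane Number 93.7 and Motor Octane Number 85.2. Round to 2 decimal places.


AKI = (RON + MON) / 2
AKI = (93.7 + 85.2) / 2
AKI = 178.9 / 2 = 89.45


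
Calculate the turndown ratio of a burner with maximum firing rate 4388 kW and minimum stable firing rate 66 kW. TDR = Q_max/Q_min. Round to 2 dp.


TDR = Q_max / Q_min
TDR = 4388 / 66 = 66.48


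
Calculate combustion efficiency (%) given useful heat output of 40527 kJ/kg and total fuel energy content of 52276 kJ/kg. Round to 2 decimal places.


Efficiency = (Q_useful / Q_fuel) * 100
Efficiency = (40527 / 52276) * 100
Efficiency = 0.7753 * 100 = 77.53%


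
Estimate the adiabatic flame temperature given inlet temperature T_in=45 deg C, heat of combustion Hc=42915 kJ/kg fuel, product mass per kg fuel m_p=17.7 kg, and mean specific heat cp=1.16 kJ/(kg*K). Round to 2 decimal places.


T_ad = T_in + Hc / (m_p * cp)
Denominator = 17.7 * 1.16 = 20.5320
Temperature rise = 42915 / 20.5320 = 2090.15 K
T_ad = 45 + 2090.15 = 2135.15 deg C


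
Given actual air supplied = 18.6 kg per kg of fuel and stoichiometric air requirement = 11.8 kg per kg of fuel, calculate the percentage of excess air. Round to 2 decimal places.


Excess air = actual - stoichiometric = 18.6 - 11.8 = 6.80 kg/kg fuel
Excess air % = (excess / stoich) * 100 = (6.80 / 11.8) * 100 = 57.63%


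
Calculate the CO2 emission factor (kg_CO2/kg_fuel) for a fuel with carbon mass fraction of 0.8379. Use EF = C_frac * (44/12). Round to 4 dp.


EF = C_frac * (M_CO2 / M_C)
EF = 0.8379 * (44/12)
EF = 0.8379 * 3.666667 = 3.0723 kg_CO2/kg_fuel


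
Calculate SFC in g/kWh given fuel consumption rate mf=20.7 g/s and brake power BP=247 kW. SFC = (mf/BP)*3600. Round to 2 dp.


SFC = (mf / BP) * 3600
Rate = 20.7 / 247 = 0.083806 g/(s*kW)
SFC = 0.083806 * 3600 = 301.70 g/kWh


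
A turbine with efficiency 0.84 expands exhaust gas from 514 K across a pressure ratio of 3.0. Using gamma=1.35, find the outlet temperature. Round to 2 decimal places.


T_out = T_in * (1 - eta * (1 - PR^(-(gamma-1)/gamma)))
Exponent = -(1.35-1)/1.35 = -0.25925926
PR^exp = 3.0^(-0.25925926) = 0.75214556
Factor = 1 - 0.84*(1 - 0.75214556) = 0.79180227
T_out = 514 * 0.79180227 = 406.99 K


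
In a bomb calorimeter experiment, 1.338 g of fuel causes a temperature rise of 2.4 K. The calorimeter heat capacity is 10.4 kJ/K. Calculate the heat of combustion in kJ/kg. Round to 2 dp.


Hc = C_cal * delta_T / m_fuel
Q_released = 10.4 * 2.4 = 24.9600 kJ
m_fuel = 1.338 g = 1.338/1000 kg = 0.001338 kg
Hc = 24.9600 / 0.001338 = 18654.71 kJ/kg


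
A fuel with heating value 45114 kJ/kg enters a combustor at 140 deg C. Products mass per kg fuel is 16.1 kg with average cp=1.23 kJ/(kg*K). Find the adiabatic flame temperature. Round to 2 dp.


T_ad = T_in + Hc / (m_p * cp)
Denominator = 16.1 * 1.23 = 19.8030
Temperature rise = 45114 / 19.8030 = 2278.14 K
T_ad = 140 + 2278.14 = 2418.14 deg C


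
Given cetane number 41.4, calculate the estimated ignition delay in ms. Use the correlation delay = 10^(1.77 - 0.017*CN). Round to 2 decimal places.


delay = 10^(1.77 - 0.017*CN)
Exponent = 1.77 - 0.017*41.4 = 1.0662
delay = 10^1.0662 = 11.65 ms


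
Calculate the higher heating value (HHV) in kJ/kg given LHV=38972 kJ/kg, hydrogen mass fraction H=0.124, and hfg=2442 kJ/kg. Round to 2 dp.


HHV = LHV + hfg * 9 * H
Water addition = 2442 * 9 * 0.124 = 2725.272 kJ/kg
HHV = 38972 + 2725.272 = 41697.27 kJ/kg


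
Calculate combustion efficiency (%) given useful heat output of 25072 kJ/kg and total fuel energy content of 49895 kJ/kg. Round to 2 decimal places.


Efficiency = (Q_useful / Q_fuel) * 100
Efficiency = (25072 / 49895) * 100
Efficiency = 0.5025 * 100 = 50.25%


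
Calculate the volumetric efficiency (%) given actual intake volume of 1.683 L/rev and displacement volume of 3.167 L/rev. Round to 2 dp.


eta_v = (V_actual / V_disp) * 100
Ratio = 1.683 / 3.167 = 0.5314
eta_v = 0.5314 * 100 = 53.14%


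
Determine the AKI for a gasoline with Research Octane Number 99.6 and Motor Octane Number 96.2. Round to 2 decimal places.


AKI = (RON + MON) / 2
AKI = (99.6 + 96.2) / 2
AKI = 195.8 / 2 = 97.90


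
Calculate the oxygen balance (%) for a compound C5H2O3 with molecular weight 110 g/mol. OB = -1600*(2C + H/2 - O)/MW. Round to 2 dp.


OB = -1600 * (2C + H/2 - O) / MW
Inner = 2*5 + 2/2 - 3 = 8.00
OB = -1600 * 8.00 / 110 = -116.36%


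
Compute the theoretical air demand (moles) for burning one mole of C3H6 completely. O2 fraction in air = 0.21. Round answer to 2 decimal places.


Balanced combustion: C3H6 + 4.5 O2 -> 3 CO2 + 3 H2O
O2 needed = C + H/4 = 3 + 6/4 = 4.50 moles
Air moles = O2 / 0.21 = 4.50 / 0.21 = 21.43 moles air


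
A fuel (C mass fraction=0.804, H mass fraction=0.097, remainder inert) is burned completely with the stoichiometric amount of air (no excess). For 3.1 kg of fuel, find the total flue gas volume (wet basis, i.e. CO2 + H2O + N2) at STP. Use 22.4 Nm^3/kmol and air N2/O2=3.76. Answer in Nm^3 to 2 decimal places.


Per kg fuel: CO2 = (C/12 kmol)*22.4 = (0.804/12)*22.4 = 1.50080 Nm^3
Per kg fuel: H2O = (H/2 kmol)*22.4 = (0.097/2)*22.4 = 1.08640 Nm^3
O2 needed per kg fuel = C/12 + H/4 = 0.804/12 + 0.097/4 = 0.09125000 kmol
Per kg fuel: N2 = O2*3.76*22.4 = 0.09125000*3.76*22.4 = 7.68544 Nm^3
Total per kg = 1.50080 + 1.08640 + 7.68544 = 10.27264 Nm^3
Total = 10.27264 * 3.1 = 31.85 Nm^3


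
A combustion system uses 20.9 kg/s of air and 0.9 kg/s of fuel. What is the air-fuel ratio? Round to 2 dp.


AFR = m_air / m_fuel
AFR = 20.9 / 0.9 = 23.22


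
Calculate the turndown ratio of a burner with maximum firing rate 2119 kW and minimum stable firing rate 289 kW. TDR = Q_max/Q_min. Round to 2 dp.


TDR = Q_max / Q_min
TDR = 2119 / 289 = 7.33


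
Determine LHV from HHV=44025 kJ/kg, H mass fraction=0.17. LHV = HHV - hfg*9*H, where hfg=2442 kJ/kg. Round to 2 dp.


LHV = HHV - hfg * 9 * H
Water correction = 2442 * 9 * 0.17 = 3736.260 kJ/kg
LHV = 44025 - 3736.260 = 40288.74 kJ/kg


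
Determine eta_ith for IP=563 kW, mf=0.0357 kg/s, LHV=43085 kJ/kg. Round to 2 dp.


eta_ith = (IP / (mf * LHV)) * 100
Denominator = 0.0357 * 43085 = 1538.1345 kW
eta_ith = (563 / 1538.1345) * 100 = 36.60%


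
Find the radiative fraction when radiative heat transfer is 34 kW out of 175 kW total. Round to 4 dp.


f_rad = Q_rad / Q_total
f_rad = 34 / 175 = 0.1943


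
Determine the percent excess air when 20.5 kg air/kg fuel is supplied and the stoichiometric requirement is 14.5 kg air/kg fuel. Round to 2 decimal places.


Excess air = actual - stoichiometric = 20.5 - 14.5 = 6.00 kg/kg fuel
Excess air % = (excess / stoich) * 100 = (6.00 / 14.5) * 100 = 41.38%


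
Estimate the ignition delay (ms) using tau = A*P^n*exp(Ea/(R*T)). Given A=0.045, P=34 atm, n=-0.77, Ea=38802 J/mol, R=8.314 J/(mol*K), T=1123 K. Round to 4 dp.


tau = A * P^n * exp(Ea/(R*T))
P^n = 34^(-0.77) = 0.06618525
Ea/(R*T) = 38802/(8.314*1123) = 4.155893
exp(Ea/(R*T)) = 63.808907
tau = 0.045 * 0.06618525 * 63.808907 = 0.1900 ms


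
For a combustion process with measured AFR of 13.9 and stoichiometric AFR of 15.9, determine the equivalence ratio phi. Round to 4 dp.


phi = AFR_stoich / AFR_actual
phi = 15.9 / 13.9 = 1.1439


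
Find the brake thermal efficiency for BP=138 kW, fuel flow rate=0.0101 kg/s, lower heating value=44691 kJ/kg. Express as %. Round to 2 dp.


eta_BTE = (BP / (mf * LHV)) * 100
Denominator = 0.0101 * 44691 = 451.3791 kW
eta_BTE = (138 / 451.3791) * 100 = 30.57%


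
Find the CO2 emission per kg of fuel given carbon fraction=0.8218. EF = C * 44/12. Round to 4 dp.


EF = C_frac * (M_CO2 / M_C)
EF = 0.8218 * (44/12)
EF = 0.8218 * 3.666667 = 3.0133 kg_CO2/kg_fuel


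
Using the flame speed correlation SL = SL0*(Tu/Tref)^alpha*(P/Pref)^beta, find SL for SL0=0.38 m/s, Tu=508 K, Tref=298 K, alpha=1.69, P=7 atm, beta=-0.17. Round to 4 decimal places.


SL = SL0 * (Tu/Tref)^alpha * (P/Pref)^beta
T ratio = 508/298 = 1.70469799
(T ratio)^alpha = 1.70469799^1.69 = 2.463112
(P/Pref)^beta = 7^(-0.17) = 0.718345
SL = 0.38 * 2.463112 * 0.718345 = 0.6724 m/s


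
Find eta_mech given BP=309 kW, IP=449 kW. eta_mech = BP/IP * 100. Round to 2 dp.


eta_mech = (BP / IP) * 100
Ratio = 309 / 449 = 0.6882
eta_mech = 0.6882 * 100 = 68.82%


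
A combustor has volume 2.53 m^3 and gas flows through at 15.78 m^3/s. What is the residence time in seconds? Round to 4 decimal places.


tau = V / Q_flow
tau = 2.53 / 15.78 = 0.1603 s


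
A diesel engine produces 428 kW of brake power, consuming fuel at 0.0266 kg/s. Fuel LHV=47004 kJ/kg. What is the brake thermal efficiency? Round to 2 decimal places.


eta_BTE = (BP / (mf * LHV)) * 100
Denominator = 0.0266 * 47004 = 1250.3064 kW
eta_BTE = (428 / 1250.3064) * 100 = 34.23%


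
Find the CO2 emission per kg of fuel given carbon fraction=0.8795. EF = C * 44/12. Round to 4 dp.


EF = C_frac * (M_CO2 / M_C)
EF = 0.8795 * (44/12)
EF = 0.8795 * 3.666667 = 3.2248 kg_CO2/kg_fuel


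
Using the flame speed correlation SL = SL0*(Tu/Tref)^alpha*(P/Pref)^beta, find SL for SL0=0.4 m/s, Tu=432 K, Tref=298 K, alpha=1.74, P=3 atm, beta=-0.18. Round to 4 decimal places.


SL = SL0 * (Tu/Tref)^alpha * (P/Pref)^beta
T ratio = 432/298 = 1.44966443
(T ratio)^alpha = 1.44966443^1.74 = 1.908119
(P/Pref)^beta = 3^(-0.18) = 0.820575
SL = 0.4 * 1.908119 * 0.820575 = 0.6263 m/s


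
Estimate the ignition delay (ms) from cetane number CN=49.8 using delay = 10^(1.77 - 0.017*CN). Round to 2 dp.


delay = 10^(1.77 - 0.017*CN)
Exponent = 1.77 - 0.017*49.8 = 0.9234
delay = 10^0.9234 = 8.38 ms


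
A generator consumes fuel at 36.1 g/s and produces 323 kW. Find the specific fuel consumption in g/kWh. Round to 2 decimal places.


SFC = (mf / BP) * 3600
Rate = 36.1 / 323 = 0.111765 g/(s*kW)
SFC = 0.111765 * 3600 = 402.35 g/kWh


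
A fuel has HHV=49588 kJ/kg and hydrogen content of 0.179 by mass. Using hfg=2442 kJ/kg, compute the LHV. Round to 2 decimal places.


LHV = HHV - hfg * 9 * H
Water correction = 2442 * 9 * 0.179 = 3934.062 kJ/kg
LHV = 49588 - 3934.062 = 45653.94 kJ/kg


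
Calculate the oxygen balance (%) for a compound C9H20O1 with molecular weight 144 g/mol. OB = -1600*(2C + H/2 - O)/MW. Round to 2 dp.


OB = -1600 * (2C + H/2 - O) / MW
Inner = 2*9 + 20/2 - 1 = 27.00
OB = -1600 * 27.00 / 144 = -300.00%


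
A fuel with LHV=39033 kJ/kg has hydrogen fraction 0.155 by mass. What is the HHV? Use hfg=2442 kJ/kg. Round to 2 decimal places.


HHV = LHV + hfg * 9 * H
Water addition = 2442 * 9 * 0.155 = 3406.590 kJ/kg
HHV = 39033 + 3406.590 = 42439.59 kJ/kg


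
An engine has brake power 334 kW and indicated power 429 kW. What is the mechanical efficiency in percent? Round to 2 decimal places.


eta_mech = (BP / IP) * 100
Ratio = 334 / 429 = 0.7786
eta_mech = 0.7786 * 100 = 77.86%


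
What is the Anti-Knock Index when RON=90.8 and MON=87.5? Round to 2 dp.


AKI = (RON + MON) / 2
AKI = (90.8 + 87.5) / 2
AKI = 178.3 / 2 = 89.15


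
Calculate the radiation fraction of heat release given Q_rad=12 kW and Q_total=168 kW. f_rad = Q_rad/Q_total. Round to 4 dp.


f_rad = Q_rad / Q_total
f_rad = 12 / 168 = 0.0714


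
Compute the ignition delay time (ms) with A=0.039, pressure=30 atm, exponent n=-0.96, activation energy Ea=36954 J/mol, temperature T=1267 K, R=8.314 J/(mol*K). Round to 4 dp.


tau = A * P^n * exp(Ea/(R*T))
P^n = 30^(-0.96) = 0.03819123
Ea/(R*T) = 36954/(8.314*1267) = 3.508123
exp(Ea/(R*T)) = 33.385546
tau = 0.039 * 0.03819123 * 33.385546 = 0.0497 ms


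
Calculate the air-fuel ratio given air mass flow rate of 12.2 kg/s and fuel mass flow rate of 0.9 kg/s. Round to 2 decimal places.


AFR = m_air / m_fuel
AFR = 12.2 / 0.9 = 13.56


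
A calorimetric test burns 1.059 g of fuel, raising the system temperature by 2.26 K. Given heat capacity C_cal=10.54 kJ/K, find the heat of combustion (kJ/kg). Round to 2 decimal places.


Hc = C_cal * delta_T / m_fuel
Q_released = 10.54 * 2.26 = 23.8204 kJ
m_fuel = 1.059 g = 1.059/1000 kg = 0.001059 kg
Hc = 23.8204 / 0.001059 = 22493.30 kJ/kg


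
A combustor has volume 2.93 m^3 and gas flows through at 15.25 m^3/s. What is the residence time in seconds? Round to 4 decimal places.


tau = V / Q_flow
tau = 2.93 / 15.25 = 0.1921 s


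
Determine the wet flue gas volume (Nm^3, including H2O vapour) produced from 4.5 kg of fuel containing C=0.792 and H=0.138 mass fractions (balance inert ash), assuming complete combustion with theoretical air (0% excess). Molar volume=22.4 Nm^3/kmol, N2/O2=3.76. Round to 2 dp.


Per kg fuel: CO2 = (C/12 kmol)*22.4 = (0.792/12)*22.4 = 1.47840 Nm^3
Per kg fuel: H2O = (H/2 kmol)*22.4 = (0.138/2)*22.4 = 1.54560 Nm^3
O2 needed per kg fuel = C/12 + H/4 = 0.792/12 + 0.138/4 = 0.10050000 kmol
Per kg fuel: N2 = O2*3.76*22.4 = 0.10050000*3.76*22.4 = 8.46451 Nm^3
Total per kg = 1.47840 + 1.54560 + 8.46451 = 11.48851 Nm^3
Total = 11.48851 * 4.5 = 51.70 Nm^3


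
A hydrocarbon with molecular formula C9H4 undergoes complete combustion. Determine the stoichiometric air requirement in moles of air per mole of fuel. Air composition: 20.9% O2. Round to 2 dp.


Balanced combustion: C9H4 + 10 O2 -> 9 CO2 + 2 H2O
O2 needed = C + H/4 = 9 + 4/4 = 10.00 moles
Air moles = O2 / 0.209 = 10.00 / 0.209 = 47.85 moles air


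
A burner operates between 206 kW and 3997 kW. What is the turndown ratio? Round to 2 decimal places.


TDR = Q_max / Q_min
TDR = 3997 / 206 = 19.40


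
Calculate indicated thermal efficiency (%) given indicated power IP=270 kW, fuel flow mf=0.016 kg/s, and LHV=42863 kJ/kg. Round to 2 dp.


eta_ith = (IP / (mf * LHV)) * 100
Denominator = 0.016 * 42863 = 685.8080 kW
eta_ith = (270 / 685.8080) * 100 = 39.37%


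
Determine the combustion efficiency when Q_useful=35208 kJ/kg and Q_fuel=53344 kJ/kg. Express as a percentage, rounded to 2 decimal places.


Efficiency = (Q_useful / Q_fuel) * 100
Efficiency = (35208 / 53344) * 100
Efficiency = 0.6600 * 100 = 66.00%


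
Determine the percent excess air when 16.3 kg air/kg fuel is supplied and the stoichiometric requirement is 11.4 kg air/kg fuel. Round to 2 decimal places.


Excess air = actual - stoichiometric = 16.3 - 11.4 = 4.90 kg/kg fuel
Excess air % = (excess / stoich) * 100 = (4.90 / 11.4) * 100 = 42.98%


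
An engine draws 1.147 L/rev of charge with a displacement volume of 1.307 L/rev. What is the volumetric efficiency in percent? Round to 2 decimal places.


eta_v = (V_actual / V_disp) * 100
Ratio = 1.147 / 1.307 = 0.8776
eta_v = 0.8776 * 100 = 87.76%


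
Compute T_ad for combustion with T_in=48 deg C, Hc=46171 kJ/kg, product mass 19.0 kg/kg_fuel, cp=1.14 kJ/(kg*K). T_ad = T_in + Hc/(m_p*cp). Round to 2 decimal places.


T_ad = T_in + Hc / (m_p * cp)
Denominator = 19.0 * 1.14 = 21.6600
Temperature rise = 46171 / 21.6600 = 2131.63 K
T_ad = 48 + 2131.63 = 2179.63 deg C


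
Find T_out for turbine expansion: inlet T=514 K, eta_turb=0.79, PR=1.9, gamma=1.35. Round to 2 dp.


T_out = T_in * (1 - eta * (1 - PR^(-(gamma-1)/gamma)))
Exponent = -(1.35-1)/1.35 = -0.25925926
PR^exp = 1.9^(-0.25925926) = 0.84670193
Factor = 1 - 0.79*(1 - 0.84670193) = 0.87889452
T_out = 514 * 0.87889452 = 451.75 K


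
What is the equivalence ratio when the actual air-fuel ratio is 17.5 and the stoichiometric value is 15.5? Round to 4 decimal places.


phi = AFR_stoich / AFR_actual
phi = 15.5 / 17.5 = 0.8857


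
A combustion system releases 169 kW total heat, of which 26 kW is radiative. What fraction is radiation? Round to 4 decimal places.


f_rad = Q_rad / Q_total
f_rad = 26 / 169 = 0.1538


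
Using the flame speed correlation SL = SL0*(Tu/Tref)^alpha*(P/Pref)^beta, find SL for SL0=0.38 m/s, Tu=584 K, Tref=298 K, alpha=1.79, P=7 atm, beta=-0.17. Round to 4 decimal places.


SL = SL0 * (Tu/Tref)^alpha * (P/Pref)^beta
T ratio = 584/298 = 1.95973154
(T ratio)^alpha = 1.95973154^1.79 = 3.334509
(P/Pref)^beta = 7^(-0.17) = 0.718345
SL = 0.38 * 3.334509 * 0.718345 = 0.9102 m/s


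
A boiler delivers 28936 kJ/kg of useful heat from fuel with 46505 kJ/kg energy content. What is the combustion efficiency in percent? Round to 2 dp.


Efficiency = (Q_useful / Q_fuel) * 100
Efficiency = (28936 / 46505) * 100
Efficiency = 0.6222 * 100 = 62.22%


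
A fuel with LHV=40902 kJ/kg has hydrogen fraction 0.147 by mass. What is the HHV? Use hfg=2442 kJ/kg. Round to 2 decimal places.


HHV = LHV + hfg * 9 * H
Water addition = 2442 * 9 * 0.147 = 3230.766 kJ/kg
HHV = 40902 + 3230.766 = 44132.77 kJ/kg


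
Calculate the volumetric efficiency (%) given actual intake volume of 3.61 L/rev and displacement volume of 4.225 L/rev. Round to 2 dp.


eta_v = (V_actual / V_disp) * 100
Ratio = 3.61 / 4.225 = 0.8544
eta_v = 0.8544 * 100 = 85.44%


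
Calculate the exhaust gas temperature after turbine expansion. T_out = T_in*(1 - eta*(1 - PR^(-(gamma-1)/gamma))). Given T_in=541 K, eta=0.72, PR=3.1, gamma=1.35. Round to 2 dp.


T_out = T_in * (1 - eta * (1 - PR^(-(gamma-1)/gamma)))
Exponent = -(1.35-1)/1.35 = -0.25925926
PR^exp = 3.1^(-0.25925926) = 0.74577862
Factor = 1 - 0.72*(1 - 0.74577862) = 0.81696061
T_out = 541 * 0.81696061 = 441.98 K


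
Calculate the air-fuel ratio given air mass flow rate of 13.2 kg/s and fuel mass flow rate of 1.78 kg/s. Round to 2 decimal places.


AFR = m_air / m_fuel
AFR = 13.2 / 1.78 = 7.42


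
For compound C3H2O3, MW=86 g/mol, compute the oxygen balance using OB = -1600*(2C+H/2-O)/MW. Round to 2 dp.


OB = -1600 * (2C + H/2 - O) / MW
Inner = 2*3 + 2/2 - 3 = 4.00
OB = -1600 * 4.00 / 86 = -74.42%


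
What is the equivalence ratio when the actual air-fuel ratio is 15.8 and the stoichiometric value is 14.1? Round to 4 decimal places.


phi = AFR_stoich / AFR_actual
phi = 14.1 / 15.8 = 0.8924


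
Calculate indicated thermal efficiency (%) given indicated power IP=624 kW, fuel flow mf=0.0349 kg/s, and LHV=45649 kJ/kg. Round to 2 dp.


eta_ith = (IP / (mf * LHV)) * 100
Denominator = 0.0349 * 45649 = 1593.1501 kW
eta_ith = (624 / 1593.1501) * 100 = 39.17%


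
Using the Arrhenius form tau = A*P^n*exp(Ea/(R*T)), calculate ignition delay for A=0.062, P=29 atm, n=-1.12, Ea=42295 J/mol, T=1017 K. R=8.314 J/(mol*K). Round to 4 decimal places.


tau = A * P^n * exp(Ea/(R*T))
P^n = 29^(-1.12) = 0.02302047
Ea/(R*T) = 42295/(8.314*1017) = 5.002165
exp(Ea/(R*T)) = 148.734895
tau = 0.062 * 0.02302047 * 148.734895 = 0.2123 ms


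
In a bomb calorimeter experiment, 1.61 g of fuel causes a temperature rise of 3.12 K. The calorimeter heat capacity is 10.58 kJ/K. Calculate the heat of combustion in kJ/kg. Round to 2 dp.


Hc = C_cal * delta_T / m_fuel
Q_released = 10.58 * 3.12 = 33.0096 kJ
m_fuel = 1.61 g = 1.61/1000 kg = 0.001610 kg
Hc = 33.0096 / 0.001610 = 20502.86 kJ/kg


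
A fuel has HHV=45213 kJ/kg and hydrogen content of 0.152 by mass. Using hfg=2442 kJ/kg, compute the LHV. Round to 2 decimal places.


LHV = HHV - hfg * 9 * H
Water correction = 2442 * 9 * 0.152 = 3340.656 kJ/kg
LHV = 45213 - 3340.656 = 41872.34 kJ/kg


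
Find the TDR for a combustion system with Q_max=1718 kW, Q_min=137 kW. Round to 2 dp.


TDR = Q_max / Q_min
TDR = 1718 / 137 = 12.54


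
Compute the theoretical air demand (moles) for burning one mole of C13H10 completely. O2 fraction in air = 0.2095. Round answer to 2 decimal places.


Balanced combustion: C13H10 + 15.5 O2 -> 13 CO2 + 5 H2O
O2 needed = C + H/4 = 13 + 10/4 = 15.50 moles
Air moles = O2 / 0.2095 = 15.50 / 0.2095 = 73.99 moles air


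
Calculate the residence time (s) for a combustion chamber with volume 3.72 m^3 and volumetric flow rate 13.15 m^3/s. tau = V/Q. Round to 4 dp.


tau = V / Q_flow
tau = 3.72 / 13.15 = 0.2829 s


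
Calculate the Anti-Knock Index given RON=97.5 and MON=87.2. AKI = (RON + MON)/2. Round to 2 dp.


AKI = (RON + MON) / 2
AKI = (97.5 + 87.2) / 2
AKI = 184.7 / 2 = 92.35


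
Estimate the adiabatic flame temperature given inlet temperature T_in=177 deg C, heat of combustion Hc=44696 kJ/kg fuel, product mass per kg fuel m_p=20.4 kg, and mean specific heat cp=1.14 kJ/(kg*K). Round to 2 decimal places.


T_ad = T_in + Hc / (m_p * cp)
Denominator = 20.4 * 1.14 = 23.2560
Temperature rise = 44696 / 23.2560 = 1921.91 K
T_ad = 177 + 1921.91 = 2098.91 deg C


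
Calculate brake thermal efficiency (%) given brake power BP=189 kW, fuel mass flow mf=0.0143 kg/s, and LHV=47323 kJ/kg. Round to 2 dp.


eta_BTE = (BP / (mf * LHV)) * 100
Denominator = 0.0143 * 47323 = 676.7189 kW
eta_BTE = (189 / 676.7189) * 100 = 27.93%


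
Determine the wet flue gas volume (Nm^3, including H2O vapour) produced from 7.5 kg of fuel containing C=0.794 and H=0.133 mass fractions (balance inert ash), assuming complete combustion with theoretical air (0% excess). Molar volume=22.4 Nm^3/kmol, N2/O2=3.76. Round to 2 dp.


Per kg fuel: CO2 = (C/12 kmol)*22.4 = (0.794/12)*22.4 = 1.48213 Nm^3
Per kg fuel: H2O = (H/2 kmol)*22.4 = (0.133/2)*22.4 = 1.48960 Nm^3
O2 needed per kg fuel = C/12 + H/4 = 0.794/12 + 0.133/4 = 0.09941667 kmol
Per kg fuel: N2 = O2*3.76*22.4 = 0.09941667*3.76*22.4 = 8.37327 Nm^3
Total per kg = 1.48213 + 1.48960 + 8.37327 = 11.34500 Nm^3
Total = 11.34500 * 7.5 = 85.09 Nm^3


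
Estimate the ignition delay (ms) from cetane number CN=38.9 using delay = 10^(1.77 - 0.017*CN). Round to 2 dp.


delay = 10^(1.77 - 0.017*CN)
Exponent = 1.77 - 0.017*38.9 = 1.1087
delay = 10^1.1087 = 12.84 ms


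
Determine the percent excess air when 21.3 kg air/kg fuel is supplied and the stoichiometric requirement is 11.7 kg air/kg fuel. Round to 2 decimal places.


Excess air = actual - stoichiometric = 21.3 - 11.7 = 9.60 kg/kg fuel
Excess air % = (excess / stoich) * 100 = (9.60 / 11.7) * 100 = 82.05%


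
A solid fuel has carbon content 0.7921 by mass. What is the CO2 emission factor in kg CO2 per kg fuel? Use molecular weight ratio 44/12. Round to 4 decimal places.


EF = C_frac * (M_CO2 / M_C)
EF = 0.7921 * (44/12)
EF = 0.7921 * 3.666667 = 2.9044 kg_CO2/kg_fuel


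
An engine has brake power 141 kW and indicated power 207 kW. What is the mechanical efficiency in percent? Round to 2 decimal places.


eta_mech = (BP / IP) * 100
Ratio = 141 / 207 = 0.6812
eta_mech = 0.6812 * 100 = 68.12%


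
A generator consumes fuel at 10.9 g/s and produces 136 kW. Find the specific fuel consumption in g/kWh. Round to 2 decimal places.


SFC = (mf / BP) * 3600
Rate = 10.9 / 136 = 0.080147 g/(s*kW)
SFC = 0.080147 * 3600 = 288.53 g/kWh


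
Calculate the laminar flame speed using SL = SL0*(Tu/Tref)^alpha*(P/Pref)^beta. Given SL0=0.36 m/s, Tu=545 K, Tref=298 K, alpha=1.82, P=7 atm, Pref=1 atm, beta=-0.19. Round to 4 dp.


SL = SL0 * (Tu/Tref)^alpha * (P/Pref)^beta
T ratio = 545/298 = 1.82885906
(T ratio)^alpha = 1.82885906^1.82 = 3.000323
(P/Pref)^beta = 7^(-0.19) = 0.690926
SL = 0.36 * 3.000323 * 0.690926 = 0.7463 m/s


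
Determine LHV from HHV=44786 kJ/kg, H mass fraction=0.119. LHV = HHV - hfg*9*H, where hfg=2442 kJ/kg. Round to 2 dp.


LHV = HHV - hfg * 9 * H
Water correction = 2442 * 9 * 0.119 = 2615.382 kJ/kg
LHV = 44786 - 2615.382 = 42170.62 kJ/kg


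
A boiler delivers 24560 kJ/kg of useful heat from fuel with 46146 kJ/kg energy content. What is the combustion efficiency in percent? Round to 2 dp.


Efficiency = (Q_useful / Q_fuel) * 100
Efficiency = (24560 / 46146) * 100
Efficiency = 0.5322 * 100 = 53.22%


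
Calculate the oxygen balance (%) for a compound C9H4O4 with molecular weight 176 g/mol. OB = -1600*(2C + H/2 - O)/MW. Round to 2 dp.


OB = -1600 * (2C + H/2 - O) / MW
Inner = 2*9 + 4/2 - 4 = 16.00
OB = -1600 * 16.00 / 176 = -145.45%


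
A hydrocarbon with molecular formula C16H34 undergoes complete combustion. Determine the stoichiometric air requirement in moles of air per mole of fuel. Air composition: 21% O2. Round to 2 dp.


Balanced combustion: C16H34 + 24.5 O2 -> 16 CO2 + 17 H2O
O2 needed = C + H/4 = 16 + 34/4 = 24.50 moles
Air moles = O2 / 0.21 = 24.50 / 0.21 = 116.67 moles air


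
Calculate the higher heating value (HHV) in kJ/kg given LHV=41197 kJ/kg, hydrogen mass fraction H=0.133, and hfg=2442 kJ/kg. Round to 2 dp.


HHV = LHV + hfg * 9 * H
Water addition = 2442 * 9 * 0.133 = 2923.074 kJ/kg
HHV = 41197 + 2923.074 = 44120.07 kJ/kg


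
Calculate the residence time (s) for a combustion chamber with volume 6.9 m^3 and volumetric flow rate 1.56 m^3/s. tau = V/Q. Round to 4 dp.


tau = V / Q_flow
tau = 6.9 / 1.56 = 4.4231 s


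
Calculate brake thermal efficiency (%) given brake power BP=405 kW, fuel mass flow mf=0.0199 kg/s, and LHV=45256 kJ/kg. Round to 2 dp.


eta_BTE = (BP / (mf * LHV)) * 100
Denominator = 0.0199 * 45256 = 900.5944 kW
eta_BTE = (405 / 900.5944) * 100 = 44.97%


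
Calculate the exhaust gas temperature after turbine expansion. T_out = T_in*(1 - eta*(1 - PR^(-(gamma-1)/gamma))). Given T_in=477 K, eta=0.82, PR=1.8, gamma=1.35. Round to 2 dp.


T_out = T_in * (1 - eta * (1 - PR^(-(gamma-1)/gamma)))
Exponent = -(1.35-1)/1.35 = -0.25925926
PR^exp = 1.8^(-0.25925926) = 0.85865408
Factor = 1 - 0.82*(1 - 0.85865408) = 0.88409635
T_out = 477 * 0.88409635 = 421.71 K


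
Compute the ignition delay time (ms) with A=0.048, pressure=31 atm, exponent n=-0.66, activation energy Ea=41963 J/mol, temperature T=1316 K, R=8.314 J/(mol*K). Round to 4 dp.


tau = A * P^n * exp(Ea/(R*T))
P^n = 31^(-0.66) = 0.10368150
Ea/(R*T) = 41963/(8.314*1316) = 3.835311
exp(Ea/(R*T)) = 46.307841
tau = 0.048 * 0.10368150 * 46.307841 = 0.2305 ms


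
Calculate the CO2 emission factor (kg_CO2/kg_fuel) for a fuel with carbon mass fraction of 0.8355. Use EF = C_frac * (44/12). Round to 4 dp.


EF = C_frac * (M_CO2 / M_C)
EF = 0.8355 * (44/12)
EF = 0.8355 * 3.666667 = 3.0635 kg_CO2/kg_fuel


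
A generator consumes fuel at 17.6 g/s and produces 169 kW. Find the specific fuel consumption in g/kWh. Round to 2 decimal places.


SFC = (mf / BP) * 3600
Rate = 17.6 / 169 = 0.104142 g/(s*kW)
SFC = 0.104142 * 3600 = 374.91 g/kWh


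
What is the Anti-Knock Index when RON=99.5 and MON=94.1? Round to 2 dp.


AKI = (RON + MON) / 2
AKI = (99.5 + 94.1) / 2
AKI = 193.6 / 2 = 96.80


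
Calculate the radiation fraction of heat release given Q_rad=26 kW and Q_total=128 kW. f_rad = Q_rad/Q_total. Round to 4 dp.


f_rad = Q_rad / Q_total
f_rad = 26 / 128 = 0.2031


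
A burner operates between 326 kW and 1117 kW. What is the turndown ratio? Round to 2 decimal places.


TDR = Q_max / Q_min
TDR = 1117 / 326 = 3.43


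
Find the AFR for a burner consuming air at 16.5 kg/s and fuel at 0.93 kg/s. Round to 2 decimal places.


AFR = m_air / m_fuel
AFR = 16.5 / 0.93 = 17.74


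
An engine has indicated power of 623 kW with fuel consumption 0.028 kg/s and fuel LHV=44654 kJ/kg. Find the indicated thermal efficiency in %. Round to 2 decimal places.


eta_ith = (IP / (mf * LHV)) * 100
Denominator = 0.028 * 44654 = 1250.3120 kW
eta_ith = (623 / 1250.3120) * 100 = 49.83%


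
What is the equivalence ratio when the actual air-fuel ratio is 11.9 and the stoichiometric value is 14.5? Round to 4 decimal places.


phi = AFR_stoich / AFR_actual
phi = 14.5 / 11.9 = 1.2185


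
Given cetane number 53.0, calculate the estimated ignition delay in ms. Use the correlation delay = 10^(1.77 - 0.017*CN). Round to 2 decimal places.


delay = 10^(1.77 - 0.017*CN)
Exponent = 1.77 - 0.017*53.0 = 0.8690
delay = 10^0.8690 = 7.40 ms


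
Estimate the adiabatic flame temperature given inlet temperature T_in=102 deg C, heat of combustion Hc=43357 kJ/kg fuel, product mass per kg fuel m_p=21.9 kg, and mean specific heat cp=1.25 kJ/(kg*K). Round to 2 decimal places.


T_ad = T_in + Hc / (m_p * cp)
Denominator = 21.9 * 1.25 = 27.3750
Temperature rise = 43357 / 27.3750 = 1583.82 K
T_ad = 102 + 1583.82 = 1685.82 deg C


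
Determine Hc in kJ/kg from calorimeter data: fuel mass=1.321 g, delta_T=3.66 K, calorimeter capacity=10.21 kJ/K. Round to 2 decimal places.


Hc = C_cal * delta_T / m_fuel
Q_released = 10.21 * 3.66 = 37.3686 kJ
m_fuel = 1.321 g = 1.321/1000 kg = 0.001321 kg
Hc = 37.3686 / 0.001321 = 28288.12 kJ/kg


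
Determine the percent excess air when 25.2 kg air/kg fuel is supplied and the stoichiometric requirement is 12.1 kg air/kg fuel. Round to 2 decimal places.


Excess air = actual - stoichiometric = 25.2 - 12.1 = 13.10 kg/kg fuel
Excess air % = (excess / stoich) * 100 = (13.10 / 12.1) * 100 = 108.26%


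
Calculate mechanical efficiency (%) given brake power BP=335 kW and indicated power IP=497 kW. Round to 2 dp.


eta_mech = (BP / IP) * 100
Ratio = 335 / 497 = 0.6740
eta_mech = 0.6740 * 100 = 67.40%


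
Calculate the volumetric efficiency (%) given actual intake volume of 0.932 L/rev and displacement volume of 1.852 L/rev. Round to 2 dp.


eta_v = (V_actual / V_disp) * 100
Ratio = 0.932 / 1.852 = 0.5032
eta_v = 0.5032 * 100 = 50.32%


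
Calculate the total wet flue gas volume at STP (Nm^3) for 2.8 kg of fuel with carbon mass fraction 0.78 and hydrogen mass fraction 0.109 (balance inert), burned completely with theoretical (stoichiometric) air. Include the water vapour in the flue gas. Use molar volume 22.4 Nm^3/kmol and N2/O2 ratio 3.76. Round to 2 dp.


Per kg fuel: CO2 = (C/12 kmol)*22.4 = (0.78/12)*22.4 = 1.45600 Nm^3
Per kg fuel: H2O = (H/2 kmol)*22.4 = (0.109/2)*22.4 = 1.22080 Nm^3
O2 needed per kg fuel = C/12 + H/4 = 0.78/12 + 0.109/4 = 0.09225000 kmol
Per kg fuel: N2 = O2*3.76*22.4 = 0.09225000*3.76*22.4 = 7.76966 Nm^3
Total per kg = 1.45600 + 1.22080 + 7.76966 = 10.44646 Nm^3
Total = 10.44646 * 2.8 = 29.25 Nm^3


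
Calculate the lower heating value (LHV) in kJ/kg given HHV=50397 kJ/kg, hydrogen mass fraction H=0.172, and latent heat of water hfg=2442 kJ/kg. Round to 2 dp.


LHV = HHV - hfg * 9 * H
Water correction = 2442 * 9 * 0.172 = 3780.216 kJ/kg
LHV = 50397 - 3780.216 = 46616.78 kJ/kg


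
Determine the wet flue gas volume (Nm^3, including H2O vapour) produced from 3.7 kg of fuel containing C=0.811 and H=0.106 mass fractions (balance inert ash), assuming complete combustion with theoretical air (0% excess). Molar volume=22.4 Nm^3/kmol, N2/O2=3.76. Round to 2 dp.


Per kg fuel: CO2 = (C/12 kmol)*22.4 = (0.811/12)*22.4 = 1.51387 Nm^3
Per kg fuel: H2O = (H/2 kmol)*22.4 = (0.106/2)*22.4 = 1.18720 Nm^3
O2 needed per kg fuel = C/12 + H/4 = 0.811/12 + 0.106/4 = 0.09408333 kmol
Per kg fuel: N2 = O2*3.76*22.4 = 0.09408333*3.76*22.4 = 7.92407 Nm^3
Total per kg = 1.51387 + 1.18720 + 7.92407 = 10.62514 Nm^3
Total = 10.62514 * 3.7 = 39.31 Nm^3


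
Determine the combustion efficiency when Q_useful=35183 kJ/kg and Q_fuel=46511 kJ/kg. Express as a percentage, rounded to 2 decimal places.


Efficiency = (Q_useful / Q_fuel) * 100
Efficiency = (35183 / 46511) * 100
Efficiency = 0.7564 * 100 = 75.64%


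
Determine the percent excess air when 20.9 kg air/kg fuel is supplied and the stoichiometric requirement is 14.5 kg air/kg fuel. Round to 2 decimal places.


Excess air = actual - stoichiometric = 20.9 - 14.5 = 6.40 kg/kg fuel
Excess air % = (excess / stoich) * 100 = (6.40 / 14.5) * 100 = 44.14%


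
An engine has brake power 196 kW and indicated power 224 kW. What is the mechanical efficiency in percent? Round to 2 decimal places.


eta_mech = (BP / IP) * 100
Ratio = 196 / 224 = 0.8750
eta_mech = 0.8750 * 100 = 87.50%


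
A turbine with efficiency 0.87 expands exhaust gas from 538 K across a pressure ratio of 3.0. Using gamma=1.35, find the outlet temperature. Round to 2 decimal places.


T_out = T_in * (1 - eta * (1 - PR^(-(gamma-1)/gamma)))
Exponent = -(1.35-1)/1.35 = -0.25925926
PR^exp = 3.0^(-0.25925926) = 0.75214556
Factor = 1 - 0.87*(1 - 0.75214556) = 0.78436664
T_out = 538 * 0.78436664 = 421.99 K


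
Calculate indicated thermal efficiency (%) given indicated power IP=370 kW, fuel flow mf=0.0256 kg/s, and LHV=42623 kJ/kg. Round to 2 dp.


eta_ith = (IP / (mf * LHV)) * 100
Denominator = 0.0256 * 42623 = 1091.1488 kW
eta_ith = (370 / 1091.1488) * 100 = 33.91%


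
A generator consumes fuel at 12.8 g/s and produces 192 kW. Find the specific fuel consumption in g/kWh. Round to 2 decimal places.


SFC = (mf / BP) * 3600
Rate = 12.8 / 192 = 0.066667 g/(s*kW)
SFC = 0.066667 * 3600 = 240.00 g/kWh


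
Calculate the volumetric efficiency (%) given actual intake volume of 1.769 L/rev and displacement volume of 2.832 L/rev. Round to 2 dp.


eta_v = (V_actual / V_disp) * 100
Ratio = 1.769 / 2.832 = 0.6246
eta_v = 0.6246 * 100 = 62.46%
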